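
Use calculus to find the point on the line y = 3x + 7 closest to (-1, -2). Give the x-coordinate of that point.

-14/5

Minimize D(x)^2 = (x + 1)^2 + (3x + 9)^2.
d/dx[D^2] = 2(x + 1) + 2·3·(3x + 9) = 0 ⇒ x = -14/5.
Then y = -7/5 and the distance is √(18/5) ≈ 1.8974.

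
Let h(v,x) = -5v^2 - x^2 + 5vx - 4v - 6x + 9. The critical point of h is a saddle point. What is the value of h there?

-271/5

∂h/∂v = -10v + 5x - 4 = 0 and ∂h/∂x = 5v - 2x - 6 = 0, so (v, x) = (38/5, 16).
The Hessian has h_{vv} = -10, h_{xx} = -2, h_{vx} = 5, giving D = -5 < 0, so the point is a saddle point.
h(38/5, 16) = -271/5.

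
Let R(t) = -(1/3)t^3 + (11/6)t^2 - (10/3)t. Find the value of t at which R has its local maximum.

R'(t) = -t^2 + (11/3)t - 10/3. Setting R'(t) = 0 gives t ∈ {5/3, 2}.
Since R''(t) = -2t + 11/3, we get R''(5/3) = 1/3 > 0 ⇒ local minimum; R''(2) = -1/3 < 0 ⇒ local maximum.
So the local maximum value is R(2) = -2.

2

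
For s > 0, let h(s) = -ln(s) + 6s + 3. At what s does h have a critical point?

h'(s) = -1/s + 6 = 0 gives s = 1/6.
h''(s) = 1/s², which is positive for s > 0, so this is a local minimum.
h(1/6) = -1·ln(1/6) + 1 + 3 ≈ 5.7918.

1/6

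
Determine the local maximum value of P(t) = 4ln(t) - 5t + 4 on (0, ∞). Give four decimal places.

P'(t) = 4/t − 5 = 0 gives t = 4/5.
P''(t) = -4/t², which is negative for t > 0, so this is a local maximum.
P(4/5) = 4·ln(4/5) - 4 + 4 ≈ -0.8926.

-0.8926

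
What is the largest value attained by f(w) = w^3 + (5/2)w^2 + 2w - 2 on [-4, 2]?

20

Differentiating, f'(w) = 3w^2 + 5w + 2; which vanishes at w = -1 and w = -2/3.
Compare values at every candidate in [-4, 2]: f(-4) = -34, f(-1) = -5/2, f(-2/3) = -68/27, f(2) = 20.
The maximum over the interval is 20, attained at w = 2.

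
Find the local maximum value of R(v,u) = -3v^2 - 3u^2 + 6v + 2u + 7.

31/3

∂R/∂v = -6v + 6 = 0 and ∂R/∂u = -6u + 2 = 0, so (v, u) = (1, 1/3).
The Hessian has R_{vv} = -6, R_{uu} = -6, R_{vu} = 0, giving D = 36 > 0 with R_{vv} < 0, so the point is a local maximum.
R(1, 1/3) = 31/3.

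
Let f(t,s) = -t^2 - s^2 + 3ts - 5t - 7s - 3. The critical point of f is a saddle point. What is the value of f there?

∂f/∂t = -2t + 3s - 5 = 0 and ∂f/∂s = 3t - 2s - 7 = 0, so (t, s) = (31/5, 29/5).
The Hessian has f_{tt} = -2, f_{ss} = -2, f_{ts} = 3, giving D = -5 < 0, so the point is a saddle point.
f(31/5, 29/5) = -194/5.

-194/5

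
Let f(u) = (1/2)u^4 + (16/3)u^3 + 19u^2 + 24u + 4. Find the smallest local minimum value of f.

-35/6

f'(u) = 2u^3 + 16u^2 + 38u + 24 = 0 at u = -4, -3, -1.
f''(u) = 6u^2 + 32u + 38. f''(-4) = 6 > 0 ⇒ local minimum; f''(-3) = -4 < 0 ⇒ local maximum; f''(-1) = 12 > 0 ⇒ local minimum.
So the smallest local minimum value is f(-1) = -35/6.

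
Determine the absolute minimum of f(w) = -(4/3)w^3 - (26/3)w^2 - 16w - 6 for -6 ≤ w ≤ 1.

-32

Differentiating, f'(w) = -4w^2 - (52/3)w - 16; which vanishes at w = -3 and w = -4/3.
Candidates: f(-6) = 66,  f(-3) = 0,  f(-4/3) = 250/81,  f(1) = -32.
Hence the absolute minimum is -32 at w = 1.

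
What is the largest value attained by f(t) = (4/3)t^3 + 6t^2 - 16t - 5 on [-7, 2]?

209/3

f'(t) = 4t^2 + 12t - 16, which vanishes at t = -4 and t = 1.
Candidates: f(-7) = -169/3; f(-4) = 209/3; f(1) = -41/3; f(2) = -7/3.
So the maximum is f(-4) = 209/3.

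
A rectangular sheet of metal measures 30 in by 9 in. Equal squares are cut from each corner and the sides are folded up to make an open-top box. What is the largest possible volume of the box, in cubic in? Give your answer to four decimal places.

With cut size x, the volume is V(x) = x(30 − 2x)(9 − 2x) for 0 < x < 4.5.
V'(x) = 12x^2 − 156x + 270. Setting V'(x) = 0 gives x ≈ 2.0559 (the root in (0, 4.5)).
V''(x) = 24x − 156 is negative there, so this is the maximum; V ≈ 260.1674.

260.1674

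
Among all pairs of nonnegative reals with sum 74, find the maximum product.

1369

With x + y = 74, the product is P(x) = x(74 − x).
P'(x) = 74 − 2x = 0 gives x = 37; P'' = −2 < 0, so this is the maximum.
P = 37·37 = 1369.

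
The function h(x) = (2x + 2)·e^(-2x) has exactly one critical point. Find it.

-1/2

Differentiating with the product rule gives h'(x) = (-4x - 2)·e^(-2x). Since e^(-2x) > 0, the only critical point is x = -1/2.
h''(-1/2) has the same sign as -4 < 0, so this is a local maximum.
h(-1/2) = (1)·e^(1) ≈ 2.7183.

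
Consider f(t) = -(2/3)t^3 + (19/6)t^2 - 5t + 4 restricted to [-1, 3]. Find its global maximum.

77/6

f'(t) = -2t^2 + (19/3)t - 5, which vanishes at t = 3/2 and t = 5/3.
Evaluating at the critical points and endpoints: f(-1) = 77/6; f(3/2) = 11/8; f(5/3) = 223/162; f(3) = -1/2.
Hence the absolute maximum is 77/6 at t = -1.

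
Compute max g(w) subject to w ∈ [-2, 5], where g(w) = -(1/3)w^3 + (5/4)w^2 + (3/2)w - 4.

11/4

Differentiating, g'(w) = -w^2 + (5/2)w + 3/2; which vanishes at w = -1/2 and w = 3.
Evaluating at the critical points and endpoints: g(-2) = 2/3; g(-1/2) = -211/48; g(3) = 11/4; g(5) = -83/12.
The maximum over the interval is 11/4, attained at w = 3.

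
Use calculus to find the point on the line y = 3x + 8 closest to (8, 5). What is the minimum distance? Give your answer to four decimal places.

8.5381

Minimize D(x)^2 = (x - 8)^2 + (3x + 3)^2.
d/dx[D^2] = 2(x - 8) + 2·3·(3x + 3) = 0 ⇒ x = -1/10.
Then y = 77/10 and the distance is √(729/10) ≈ 8.5381.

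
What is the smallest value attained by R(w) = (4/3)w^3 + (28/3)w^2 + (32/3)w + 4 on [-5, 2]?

Differentiating, R'(w) = 4w^2 + (56/3)w + 32/3; which vanishes at w = -4 and w = -2/3.
Candidates: R(-5) = 52/3, R(-4) = 76/3, R(-2/3) = 52/81, R(2) = 220/3.
So the minimum is R(-2/3) = 52/81.

52/81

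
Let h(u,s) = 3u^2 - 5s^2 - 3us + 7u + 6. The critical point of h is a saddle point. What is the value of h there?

169/69

∂h/∂u = 6u - 3s + 7 = 0 and ∂h/∂s = -3u - 10s = 0, so (u, s) = (-70/69, 7/23).
The Hessian has h_{uu} = 6, h_{ss} = -10, h_{us} = -3, giving D = -69 < 0, so the point is a saddle point.
h(-70/69, 7/23) = 169/69.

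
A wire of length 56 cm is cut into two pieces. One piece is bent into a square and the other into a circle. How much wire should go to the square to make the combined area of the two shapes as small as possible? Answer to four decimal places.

Let x be the length used for the square. Square side x/4; circle radius (56−x)/(2π).
A(x) = (x/4)² + π·((56−x)/(2π))² = x²/16 + (56−x)²/(4π) for 0 ≤ x ≤ 56. A'(x) = x/8 − (56−x)/(2π) = 0 gives x = 4·56/(π+4) ≈ 31.3656.
A'' = 1/8 + 1/(2π) > 0, so this gives the minimum combined area; x ≈ 31.3656 cm to the square.

31.3656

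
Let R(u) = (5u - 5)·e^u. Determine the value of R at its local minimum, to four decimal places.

Differentiating with the product rule gives R'(u) = (5u)·e^u. Since e^u > 0, the only critical point is u = 0.
R''(0) has the same sign as 5 > 0, so this is a local minimum.
R(0) = (-5)·e^(0) ≈ -5.0000.

-5.0000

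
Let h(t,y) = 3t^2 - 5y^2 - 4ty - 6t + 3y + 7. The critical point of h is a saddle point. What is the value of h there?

∂h/∂t = 6t - 4y - 6 = 0 and ∂h/∂y = -4t - 10y + 3 = 0, so (t, y) = (18/19, -3/38).
The Hessian has h_{tt} = 6, h_{yy} = -10, h_{ty} = -4, giving D = -76 < 0, so the point is a saddle point.
h(18/19, -3/38) = 307/76.

307/76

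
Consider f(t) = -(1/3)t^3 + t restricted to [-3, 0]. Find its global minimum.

-2/3

Differentiating, f'(t) = -t^2 + 1; whose only zero in [-3, 0] is t = -1.
Evaluating at the critical points and endpoints: f(-3) = 6,  f(-1) = -2/3,  f(0) = 0.
So the minimum is f(-1) = -2/3.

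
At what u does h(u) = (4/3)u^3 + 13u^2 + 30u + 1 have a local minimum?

h'(u) = 4u^2 + 26u + 30. Setting h'(u) = 0 gives u ∈ {-5, -3/2}.
Second-derivative test with h''(u) = 8u + 26: h''(-5) = -14 < 0 ⇒ local maximum; h''(-3/2) = 14 > 0 ⇒ local minimum.
The local minimum is h(-3/2) = -77/4.

-3/2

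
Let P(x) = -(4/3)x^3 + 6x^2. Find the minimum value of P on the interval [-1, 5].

-50/3

Differentiating, P'(x) = -4x^2 + 12x; which vanishes at x = 0 and x = 3.
Candidates: P(-1) = 22/3; P(0) = 0; P(3) = 18; P(5) = -50/3.
So the minimum is P(5) = -50/3.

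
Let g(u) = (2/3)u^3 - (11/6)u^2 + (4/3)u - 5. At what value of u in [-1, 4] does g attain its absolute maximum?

Differentiating, g'(u) = 2u^2 - (11/3)u + 4/3; which vanishes at u = 1/2 and u = 4/3.
Candidates: g(-1) = -53/6, g(1/2) = -113/24, g(4/3) = -397/81, g(4) = 41/3.
So the maximum is g(4) = 41/3.

4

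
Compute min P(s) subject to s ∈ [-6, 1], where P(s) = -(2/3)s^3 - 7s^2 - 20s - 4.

-95/3

Differentiating, P'(s) = -2s^2 - 14s - 20; which vanishes at s = -5 and s = -2.
Evaluating at the critical points and endpoints: P(-6) = 8; P(-5) = 13/3; P(-2) = 40/3; P(1) = -95/3.
The minimum over the interval is -95/3, attained at s = 1.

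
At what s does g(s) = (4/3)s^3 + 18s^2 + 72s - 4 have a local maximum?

g'(s) = 4s^2 + 36s + 72 = 0 at s = -6, -3.
g''(s) = 8s + 36. g''(-6) = -12 < 0 ⇒ local maximum; g''(-3) = 12 > 0 ⇒ local minimum.
So the local maximum value is g(-6) = -76.

-6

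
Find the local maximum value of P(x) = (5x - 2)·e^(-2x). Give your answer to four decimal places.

0.4132

Differentiating with the product rule gives P'(x) = (-10x + 9)·e^(-2x). Since e^(-2x) > 0, the only critical point is x = 9/10.
P''(9/10) has the same sign as -10 < 0, so this is a local maximum.
P(9/10) = (5/2)·e^(-9/5) ≈ 0.4132.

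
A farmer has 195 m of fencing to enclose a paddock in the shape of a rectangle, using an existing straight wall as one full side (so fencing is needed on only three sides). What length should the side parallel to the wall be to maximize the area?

Let the sides perpendicular to the wall have length x and the parallel side y, so 2x + y = 195 and the area is A = xy = x(195 − 2x).
A'(x) = 195 − 4x = 0 gives x = 195/4, and A''(x) = −4 < 0 confirms a maximum.
Then y = 195 − 2·195/4 = 195/2 and A = 38025/8.

195/2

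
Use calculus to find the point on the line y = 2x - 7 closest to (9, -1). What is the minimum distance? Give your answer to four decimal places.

Minimize D(x)^2 = (x - 9)^2 + (2x - 6)^2.
d/dx[D^2] = 2(x - 9) + 2·2·(2x - 6) = 0 ⇒ x = 21/5.
Then y = 7/5 and the distance is √(144/5) ≈ 5.3666.

5.3666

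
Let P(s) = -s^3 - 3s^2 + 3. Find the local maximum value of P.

3

P'(s) = -3s^2 - 6s. Setting P'(s) = 0 gives s ∈ {-2, 0}.
Since P''(s) = -6s - 6, we get P''(-2) = 6 > 0 ⇒ local minimum; P''(0) = -6 < 0 ⇒ local maximum.
Thus P has its local maximum at s = 0, with value 3.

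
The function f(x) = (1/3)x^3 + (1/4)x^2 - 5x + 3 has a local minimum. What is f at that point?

-10/3

f'(x) = x^2 + (1/2)x - 5 = 0 at x = -5/2, 2.
Second-derivative test with f''(x) = 2x + 1/2: f''(-5/2) = -9/2 < 0 ⇒ local maximum; f''(2) = 9/2 > 0 ⇒ local minimum.
The local minimum is f(2) = -10/3.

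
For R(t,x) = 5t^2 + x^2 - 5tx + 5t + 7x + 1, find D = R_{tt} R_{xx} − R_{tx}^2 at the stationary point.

-5

∂R/∂t = 10t - 5x + 5 = 0 and ∂R/∂x = -5t + 2x + 7 = 0, so (t, x) = (9, 19).
The Hessian has R_{tt} = 10, R_{xx} = 2, R_{tx} = -5, giving D = -5 < 0, so the point is a saddle point.
D = (10)·(2) − (-5)^2 = -5.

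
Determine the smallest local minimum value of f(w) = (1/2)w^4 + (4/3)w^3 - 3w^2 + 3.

Critical points: f'(w) = 2w^3 + 4w^2 - 6w vanishes at w = -3, 0, 1.
f''(w) = 6w^2 + 8w - 6. f''(-3) = 24 > 0 ⇒ local minimum; f''(0) = -6 < 0 ⇒ local maximum; f''(1) = 8 > 0 ⇒ local minimum.
So the smallest local minimum value is f(-3) = -39/2.

-39/2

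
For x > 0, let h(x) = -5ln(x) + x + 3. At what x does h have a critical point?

5

h'(x) = -5/x + 1 = 0 gives x = 5.
h''(x) = 5/x², which is positive for x > 0, so this is a local minimum.
h(5) = -5·ln(5) + 5 + 3 ≈ -0.0472.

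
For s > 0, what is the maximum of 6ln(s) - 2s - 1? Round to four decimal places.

h'(s) = 6/s − 2 = 0 gives s = 3.
h''(s) = -6/s², which is negative for s > 0, so this is a local maximum.
h(3) = 6·ln(3) - 6 - 1 ≈ -0.4083.

-0.4083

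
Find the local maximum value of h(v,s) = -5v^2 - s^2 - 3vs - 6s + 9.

279/11

∂h/∂v = -10v - 3s = 0 and ∂h/∂s = -3v - 2s - 6 = 0, so (v, s) = (18/11, -60/11).
The Hessian has h_{vv} = -10, h_{ss} = -2, h_{vs} = -3, giving D = 11 > 0 with h_{vv} < 0, so the point is a local maximum.
h(18/11, -60/11) = 279/11.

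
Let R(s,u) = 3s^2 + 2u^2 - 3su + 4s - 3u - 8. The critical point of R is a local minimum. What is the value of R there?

-143/15

∂R/∂s = 6s - 3u + 4 = 0 and ∂R/∂u = -3s + 4u - 3 = 0, so (s, u) = (-7/15, 2/5).
The Hessian has R_{ss} = 6, R_{uu} = 4, R_{su} = -3, giving D = 15 > 0 with R_{ss} > 0, so the point is a local minimum.
R(-7/15, 2/5) = -143/15.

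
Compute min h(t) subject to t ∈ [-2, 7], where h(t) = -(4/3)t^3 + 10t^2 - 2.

h'(t) = -4t^2 + 20t, which vanishes at t = 0 and t = 5.
Compare values at every candidate in [-2, 7]: h(-2) = 146/3,  h(0) = -2,  h(5) = 244/3,  h(7) = 92/3.
Hence the absolute minimum is -2 at t = 0.

-2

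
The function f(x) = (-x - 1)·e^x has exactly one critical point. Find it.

By the product rule, f'(x) = (-x - 2)·e^x. Since e^x > 0, the only critical point is x = -2.
f''(-2) has the same sign as -1 < 0, so this is a local maximum.
f(-2) = (1)·e^(-2) ≈ 0.1353.

-2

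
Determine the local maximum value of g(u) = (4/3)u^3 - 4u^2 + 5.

5

g'(u) = 4u^2 - 8u = 0 at u = 0, 2.
Since g''(u) = 8u - 8, we get g''(0) = -8 < 0 ⇒ local maximum; g''(2) = 8 > 0 ⇒ local minimum.
Thus g has its local maximum at u = 0, with value 5.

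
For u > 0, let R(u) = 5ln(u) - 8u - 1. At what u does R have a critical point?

R'(u) = 5/u − 8 = 0 gives u = 5/8.
R''(u) = -5/u², which is negative for u > 0, so this is a local maximum.
R(5/8) = 5·ln(5/8) - 5 - 1 ≈ -8.3500.

5/8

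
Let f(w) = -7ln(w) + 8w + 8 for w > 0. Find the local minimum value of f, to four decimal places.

f'(w) = -7/w + 8 = 0 gives w = 7/8.
f''(w) = 7/w², which is positive for w > 0, so this is a local minimum.
f(7/8) = -7·ln(7/8) + 7 + 8 ≈ 15.9347.

15.9347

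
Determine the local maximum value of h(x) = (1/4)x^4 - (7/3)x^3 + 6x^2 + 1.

49/4

h'(x) = x^3 - 7x^2 + 12x = 0 at x = 0, 3, 4.
Second-derivative test with h''(x) = 3x^2 - 14x + 12: h''(0) = 12 > 0 ⇒ local minimum; h''(3) = -3 < 0 ⇒ local maximum; h''(4) = 4 > 0 ⇒ local minimum.
The local maximum is h(3) = 49/4.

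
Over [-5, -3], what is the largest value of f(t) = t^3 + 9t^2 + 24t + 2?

-14

f'(t) = 3t^2 + 18t + 24, whose only zero in [-5, -3] is t = -4.
Candidates: f(-5) = -18; f(-4) = -14; f(-3) = -16.
So the maximum is f(-4) = -14.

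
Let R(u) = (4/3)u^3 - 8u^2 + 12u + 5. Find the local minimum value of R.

Critical points: R'(u) = 4u^2 - 16u + 12 vanishes at u = 1, 3.
Since R''(u) = 8u - 16, we get R''(1) = -8 < 0 ⇒ local maximum; R''(3) = 8 > 0 ⇒ local minimum.
Thus R has its local minimum at u = 3, with value 5.

5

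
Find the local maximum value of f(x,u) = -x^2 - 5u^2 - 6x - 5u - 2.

∂f/∂x = -2x - 6 = 0 and ∂f/∂u = -10u - 5 = 0, so (x, u) = (-3, -1/2).
The Hessian has f_{xx} = -2, f_{uu} = -10, f_{xu} = 0, giving D = 20 > 0 with f_{xx} < 0, so the point is a local maximum.
f(-3, -1/2) = 33/4.

33/4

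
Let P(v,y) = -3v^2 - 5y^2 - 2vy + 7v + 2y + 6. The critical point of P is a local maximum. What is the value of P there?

565/56

∂P/∂v = -6v - 2y + 7 = 0 and ∂P/∂y = -2v - 10y + 2 = 0, so (v, y) = (33/28, -1/28).
The Hessian has P_{vv} = -6, P_{yy} = -10, P_{vy} = -2, giving D = 56 > 0 with P_{vv} < 0, so the point is a local maximum.
P(33/28, -1/28) = 565/56.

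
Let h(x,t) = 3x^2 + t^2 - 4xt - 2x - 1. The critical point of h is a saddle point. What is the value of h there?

0

∂h/∂x = 6x - 4t - 2 = 0 and ∂h/∂t = -4x + 2t = 0, so (x, t) = (-1, -2).
The Hessian has h_{xx} = 6, h_{tt} = 2, h_{xt} = -4, giving D = -4 < 0, so the point is a saddle point.
h(-1, -2) = 0.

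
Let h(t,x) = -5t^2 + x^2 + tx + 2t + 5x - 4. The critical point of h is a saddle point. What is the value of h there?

-215/21

∂h/∂t = -10t + x + 2 = 0 and ∂h/∂x = t + 2x + 5 = 0, so (t, x) = (-1/21, -52/21).
The Hessian has h_{tt} = -10, h_{xx} = 2, h_{tx} = 1, giving D = -21 < 0, so the point is a saddle point.
h(-1/21, -52/21) = -215/21.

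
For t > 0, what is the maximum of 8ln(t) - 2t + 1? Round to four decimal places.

4.0904

h'(t) = 8/t − 2 = 0 gives t = 4.
h''(t) = -8/t², which is negative for t > 0, so this is a local maximum.
h(4) = 8·ln(4) - 8 + 1 ≈ 4.0904.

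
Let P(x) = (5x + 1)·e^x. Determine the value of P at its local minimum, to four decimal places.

-1.5060

P'(x) = 5·e^x + (5x + 1)·1·e^x = (5x + 6)·e^x. Since e^x > 0, the only critical point is x = -6/5.
P''(-6/5) has the same sign as 5 > 0, so this is a local minimum.
P(-6/5) = (-5)·e^(-6/5) ≈ -1.5060.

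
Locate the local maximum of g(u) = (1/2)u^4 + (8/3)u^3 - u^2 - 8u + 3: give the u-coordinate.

g'(u) = 2u^3 + 8u^2 - 2u - 8 = 0 at u = -4, -1, 1.
g''(u) = 6u^2 + 16u - 2. g''(-4) = 30 > 0 ⇒ local minimum; g''(-1) = -12 < 0 ⇒ local maximum; g''(1) = 20 > 0 ⇒ local minimum.
So the local maximum value is g(-1) = 47/6.

-1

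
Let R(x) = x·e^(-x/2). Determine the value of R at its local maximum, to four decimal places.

Differentiating with the product rule gives R'(x) = (-(1/2)x + 1)·e^(-x/2). Since e^(-x/2) > 0, the only critical point is x = 2.
R''(2) has the same sign as -1/2 < 0, so this is a local maximum.
R(2) = (2)·e^(-1) ≈ 0.7358.

0.7358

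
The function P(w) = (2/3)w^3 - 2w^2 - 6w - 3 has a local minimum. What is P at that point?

-21

Critical points: P'(w) = 2w^2 - 4w - 6 vanishes at w = -1, 3.
Second-derivative test with P''(w) = 4w - 4: P''(-1) = -8 < 0 ⇒ local maximum; P''(3) = 8 > 0 ⇒ local minimum.
Thus P has its local minimum at w = 3, with value -21.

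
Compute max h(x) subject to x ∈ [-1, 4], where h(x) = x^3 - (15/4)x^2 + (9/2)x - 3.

19

The derivative is 3x^2 - (15/2)x + 9/2, which vanishes at x = 1 and x = 3/2.
Candidates: h(-1) = -49/4, h(1) = -5/4, h(3/2) = -21/16, h(4) = 19.
So the maximum is h(4) = 19.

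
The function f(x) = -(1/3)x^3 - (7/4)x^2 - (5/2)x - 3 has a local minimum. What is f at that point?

-119/48

Critical points: f'(x) = -x^2 - (7/2)x - 5/2 vanishes at x = -5/2, -1.
f''(x) = -2x - 7/2. f''(-5/2) = 3/2 > 0 ⇒ local minimum; f''(-1) = -3/2 < 0 ⇒ local maximum.
So the local minimum value is f(-5/2) = -119/48.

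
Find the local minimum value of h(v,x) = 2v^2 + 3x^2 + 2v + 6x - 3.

∂h/∂v = 4v + 2 = 0 and ∂h/∂x = 6x + 6 = 0, so (v, x) = (-1/2, -1).
The Hessian has h_{vv} = 4, h_{xx} = 6, h_{vx} = 0, giving D = 24 > 0 with h_{vv} > 0, so the point is a local minimum.
h(-1/2, -1) = -13/2.

-13/2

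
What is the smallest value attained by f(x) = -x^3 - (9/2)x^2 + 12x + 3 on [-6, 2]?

Differentiating, f'(x) = -3x^2 - 9x + 12; which vanishes at x = -4 and x = 1.
Evaluating at the critical points and endpoints: f(-6) = -15, f(-4) = -53, f(1) = 19/2, f(2) = 1.
The minimum over the interval is -53, attained at x = -4.

-53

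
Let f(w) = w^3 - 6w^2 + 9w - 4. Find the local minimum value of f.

-4

Critical points: f'(w) = 3w^2 - 12w + 9 vanishes at w = 1, 3.
f''(w) = 6w - 12. f''(1) = -6 < 0 ⇒ local maximum; f''(3) = 6 > 0 ⇒ local minimum.
Thus f has its local minimum at w = 3, with value -4.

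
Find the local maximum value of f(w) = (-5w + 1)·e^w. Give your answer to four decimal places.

Differentiating with the product rule gives f'(w) = (-5w - 4)·e^w. Since e^w > 0, the only critical point is w = -4/5.
f''(-4/5) has the same sign as -5 < 0, so this is a local maximum.
f(-4/5) = (5)·e^(-4/5) ≈ 2.2466.

2.2466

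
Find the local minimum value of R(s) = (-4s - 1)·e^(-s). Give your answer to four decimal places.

-1.8895

By the product rule, R'(s) = (4s - 3)·e^(-s). Since e^(-s) > 0, the only critical point is s = 3/4.
R''(3/4) has the same sign as 4 > 0, so this is a local minimum.
R(3/4) = (-4)·e^(-3/4) ≈ -1.8895.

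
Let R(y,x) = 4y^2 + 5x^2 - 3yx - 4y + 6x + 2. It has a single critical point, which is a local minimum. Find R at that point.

-10/71

∂R/∂y = 8y - 3x - 4 = 0 and ∂R/∂x = -3y + 10x + 6 = 0, so (y, x) = (22/71, -36/71).
The Hessian has R_{yy} = 8, R_{xx} = 10, R_{yx} = -3, giving D = 71 > 0 with R_{yy} > 0, so the point is a local minimum.
R(22/71, -36/71) = -10/71.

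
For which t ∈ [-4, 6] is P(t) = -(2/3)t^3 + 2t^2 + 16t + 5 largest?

4

P'(t) = -2t^2 + 4t + 16, which vanishes at t = -2 and t = 4.
Evaluating at the critical points and endpoints: P(-4) = 47/3, P(-2) = -41/3, P(4) = 175/3, P(6) = 29.
The maximum over the interval is 175/3, attained at t = 4.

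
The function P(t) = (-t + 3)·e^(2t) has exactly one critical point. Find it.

5/2

By the product rule, P'(t) = (-2t + 5)·e^(2t). Since e^(2t) > 0, the only critical point is t = 5/2.
P''(5/2) has the same sign as -2 < 0, so this is a local maximum.
P(5/2) = (1/2)·e^(5) ≈ 74.2066.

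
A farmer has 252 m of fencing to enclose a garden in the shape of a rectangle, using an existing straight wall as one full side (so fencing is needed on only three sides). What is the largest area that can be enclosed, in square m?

7938

Let the sides perpendicular to the wall have length x and the parallel side y, so 2x + y = 252 and the area is A = xy = x(252 − 2x).
A'(x) = 252 − 4x = 0 gives x = 63, and A''(x) = −4 < 0 confirms a maximum.
Then y = 252 − 2·63 = 126 and A = 7938.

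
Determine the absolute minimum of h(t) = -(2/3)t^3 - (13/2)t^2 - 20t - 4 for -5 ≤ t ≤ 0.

h'(t) = -2t^2 - 13t - 20, which vanishes at t = -4 and t = -5/2.
Evaluating at the critical points and endpoints: h(-5) = 101/6,  h(-4) = 44/3,  h(-5/2) = 379/24,  h(0) = -4.
Hence the absolute minimum is -4 at t = 0.

-4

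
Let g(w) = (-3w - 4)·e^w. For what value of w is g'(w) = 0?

-7/3

By the product rule, g'(w) = (-3w - 7)·e^w. Since e^w > 0, the only critical point is w = -7/3.
g''(-7/3) has the same sign as -3 < 0, so this is a local maximum.
g(-7/3) = (3)·e^(-7/3) ≈ 0.2909.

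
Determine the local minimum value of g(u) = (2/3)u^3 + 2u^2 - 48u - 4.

g'(u) = 2u^2 + 4u - 48. Setting g'(u) = 0 gives u ∈ {-6, 4}.
Second-derivative test with g''(u) = 4u + 4: g''(-6) = -20 < 0 ⇒ local maximum; g''(4) = 20 > 0 ⇒ local minimum.
Thus g has its local minimum at u = 4, with value -364/3.

-364/3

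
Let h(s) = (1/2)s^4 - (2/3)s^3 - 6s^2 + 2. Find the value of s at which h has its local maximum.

Critical points: h'(s) = 2s^3 - 2s^2 - 12s vanishes at s = -2, 0, 3.
Second-derivative test with h''(s) = 6s^2 - 4s - 12: h''(-2) = 20 > 0 ⇒ local minimum; h''(0) = -12 < 0 ⇒ local maximum; h''(3) = 30 > 0 ⇒ local minimum.
The local maximum is h(0) = 2.

0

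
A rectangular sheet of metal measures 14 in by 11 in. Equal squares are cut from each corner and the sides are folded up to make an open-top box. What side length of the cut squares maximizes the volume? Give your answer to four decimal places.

2.0388

With cut size x, the volume is V(x) = x(14 − 2x)(11 − 2x) for 0 < x < 5.5.
V'(x) = 12x^2 − 100x + 154. Setting V'(x) = 0 gives x ≈ 2.0388 (the root in (0, 5.5)).
V''(x) = 24x − 100 is negative there, so this is the maximum; V ≈ 140.0387.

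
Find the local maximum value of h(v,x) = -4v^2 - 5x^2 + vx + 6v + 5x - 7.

∂h/∂v = -8v + x + 6 = 0 and ∂h/∂x = v - 10x + 5 = 0, so (v, x) = (65/79, 46/79).
The Hessian has h_{vv} = -8, h_{xx} = -10, h_{vx} = 1, giving D = 79 > 0 with h_{vv} < 0, so the point is a local maximum.
h(65/79, 46/79) = -243/79.

-243/79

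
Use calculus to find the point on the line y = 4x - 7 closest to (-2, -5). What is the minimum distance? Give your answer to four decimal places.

2.4254

Minimize D(x)^2 = (x + 2)^2 + (4x - 2)^2.
d/dx[D^2] = 2(x + 2) + 2·4·(4x - 2) = 0 ⇒ x = 6/17.
Then y = -95/17 and the distance is √(100/17) ≈ 2.4254.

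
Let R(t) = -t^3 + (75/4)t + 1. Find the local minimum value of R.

R'(t) = -3t^2 + 75/4. Setting R'(t) = 0 gives t ∈ {-5/2, 5/2}.
Second-derivative test with R''(t) = -6t: R''(-5/2) = 15 > 0 ⇒ local minimum; R''(5/2) = -15 < 0 ⇒ local maximum.
Thus R has its local minimum at t = -5/2, with value -121/4.

-121/4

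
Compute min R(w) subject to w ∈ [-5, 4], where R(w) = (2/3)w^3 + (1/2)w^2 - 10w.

The derivative is 2w^2 + w - 10, which vanishes at w = -5/2 and w = 2.
Compare values at every candidate in [-5, 4]: R(-5) = -125/6; R(-5/2) = 425/24; R(2) = -38/3; R(4) = 32/3.
Hence the absolute minimum is -125/6 at w = -5.

-125/6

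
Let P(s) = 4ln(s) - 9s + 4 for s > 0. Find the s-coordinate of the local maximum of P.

P'(s) = 4/s − 9 = 0 gives s = 4/9.
P''(s) = -4/s², which is negative for s > 0, so this is a local maximum.
P(4/9) = 4·ln(4/9) - 4 + 4 ≈ -3.2437.

4/9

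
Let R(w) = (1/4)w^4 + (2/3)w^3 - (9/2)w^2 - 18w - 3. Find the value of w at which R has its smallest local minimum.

Critical points: R'(w) = w^3 + 2w^2 - 9w - 18 vanishes at w = -3, -2, 3.
R''(w) = 3w^2 + 4w - 9. R''(-3) = 6 > 0 ⇒ local minimum; R''(-2) = -5 < 0 ⇒ local maximum; R''(3) = 30 > 0 ⇒ local minimum.
Thus R has its smallest local minimum at w = 3, with value -237/4.

3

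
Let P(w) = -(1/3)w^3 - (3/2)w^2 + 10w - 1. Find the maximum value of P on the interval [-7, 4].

31/3

P'(w) = -w^2 - 3w + 10, which vanishes at w = -5 and w = 2.
Evaluating at the critical points and endpoints: P(-7) = -181/6, P(-5) = -281/6, P(2) = 31/3, P(4) = -19/3.
Hence the absolute maximum is 31/3 at w = 2.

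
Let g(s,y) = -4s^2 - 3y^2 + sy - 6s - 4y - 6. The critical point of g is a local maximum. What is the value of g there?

-86/47

∂g/∂s = -8s + y - 6 = 0 and ∂g/∂y = s - 6y - 4 = 0, so (s, y) = (-40/47, -38/47).
The Hessian has g_{ss} = -8, g_{yy} = -6, g_{sy} = 1, giving D = 47 > 0 with g_{ss} < 0, so the point is a local maximum.
g(-40/47, -38/47) = -86/47.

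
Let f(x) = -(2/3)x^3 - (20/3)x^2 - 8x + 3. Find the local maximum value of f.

451/81

f'(x) = -2x^2 - (40/3)x - 8 = 0 at x = -6, -2/3.
Since f''(x) = -4x - 40/3, we get f''(-6) = 32/3 > 0 ⇒ local minimum; f''(-2/3) = -32/3 < 0 ⇒ local maximum.
Thus f has its local maximum at x = -2/3, with value 451/81.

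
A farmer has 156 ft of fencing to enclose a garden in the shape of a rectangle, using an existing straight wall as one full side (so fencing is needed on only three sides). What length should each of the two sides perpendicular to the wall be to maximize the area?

39

Let the sides perpendicular to the wall have length x and the parallel side y, so 2x + y = 156 and the area is A = xy = x(156 − 2x).
A'(x) = 156 − 4x = 0 gives x = 39, and A''(x) = −4 < 0 confirms a maximum.
Then y = 156 − 2·39 = 78 and A = 3042.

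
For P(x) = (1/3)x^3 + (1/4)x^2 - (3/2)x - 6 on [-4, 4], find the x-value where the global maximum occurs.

P'(x) = x^2 + (1/2)x - 3/2, which vanishes at x = -3/2 and x = 1.
Evaluating at the critical points and endpoints: P(-4) = -52/3,  P(-3/2) = -69/16,  P(1) = -83/12,  P(4) = 40/3.
So the maximum is P(4) = 40/3.

4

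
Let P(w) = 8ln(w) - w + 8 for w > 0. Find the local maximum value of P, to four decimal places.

P'(w) = 8/w − 1 = 0 gives w = 8.
P''(w) = -8/w², which is negative for w > 0, so this is a local maximum.
P(8) = 8·ln(8) - 8 + 8 ≈ 16.6355.

16.6355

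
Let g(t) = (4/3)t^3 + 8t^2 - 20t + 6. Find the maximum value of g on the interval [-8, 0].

418/3

Differentiating, g'(t) = 4t^2 + 16t - 20; whose only zero in [-8, 0] is t = -5.
Compare values at every candidate in [-8, 0]: g(-8) = -14/3; g(-5) = 418/3; g(0) = 6.
So the maximum is g(-5) = 418/3.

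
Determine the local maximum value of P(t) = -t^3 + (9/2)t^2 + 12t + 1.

57

P'(t) = -3t^2 + 9t + 12. Setting P'(t) = 0 gives t ∈ {-1, 4}.
Second-derivative test with P''(t) = -6t + 9: P''(-1) = 15 > 0 ⇒ local minimum; P''(4) = -15 < 0 ⇒ local maximum.
The local maximum is P(4) = 57.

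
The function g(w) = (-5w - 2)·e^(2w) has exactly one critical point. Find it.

-9/10

g'(w) = (-5)·e^(2w) + (-5w - 2)·2·e^(2w) = (-10w - 9)·e^(2w). Since e^(2w) > 0, the only critical point is w = -9/10.
g''(-9/10) has the same sign as -10 < 0, so this is a local maximum.
g(-9/10) = (5/2)·e^(-9/5) ≈ 0.4132.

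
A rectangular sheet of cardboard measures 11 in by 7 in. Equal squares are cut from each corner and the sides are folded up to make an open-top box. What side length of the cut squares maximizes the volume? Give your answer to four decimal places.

1.3927

With cut size x, the volume is V(x) = x(11 − 2x)(7 − 2x) for 0 < x < 3.5.
V'(x) = 12x^2 − 72x + 77. Setting V'(x) = 0 gives x ≈ 1.3927 (the root in (0, 3.5)).
V''(x) = 24x − 72 is negative there, so this is the maximum; V ≈ 48.2170.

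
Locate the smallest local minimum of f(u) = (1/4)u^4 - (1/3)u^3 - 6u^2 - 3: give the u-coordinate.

f'(u) = u^3 - u^2 - 12u = 0 at u = -3, 0, 4.
Second-derivative test with f''(u) = 3u^2 - 2u - 12: f''(-3) = 21 > 0 ⇒ local minimum; f''(0) = -12 < 0 ⇒ local maximum; f''(4) = 28 > 0 ⇒ local minimum.
So the smallest local minimum value is f(4) = -169/3.

4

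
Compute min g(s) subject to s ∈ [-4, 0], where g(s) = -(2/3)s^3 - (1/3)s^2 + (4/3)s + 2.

1

g'(s) = -2s^2 - (2/3)s + 4/3, whose only zero in [-4, 0] is s = -1.
Compare values at every candidate in [-4, 0]: g(-4) = 34; g(-1) = 1; g(0) = 2.
The minimum over the interval is 1, attained at s = -1.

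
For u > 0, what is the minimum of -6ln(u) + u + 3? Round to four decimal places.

-1.7506

P'(u) = -6/u + 1 = 0 gives u = 6.
P''(u) = 6/u², which is positive for u > 0, so this is a local minimum.
P(6) = -6·ln(6) + 6 + 3 ≈ -1.7506.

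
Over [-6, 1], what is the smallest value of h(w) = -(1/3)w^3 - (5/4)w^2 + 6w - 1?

-71/3

h'(w) = -w^2 - (5/2)w + 6, whose only zero in [-6, 1] is w = -4.
Candidates: h(-6) = -10; h(-4) = -71/3; h(1) = 41/12.
So the minimum is h(-4) = -71/3.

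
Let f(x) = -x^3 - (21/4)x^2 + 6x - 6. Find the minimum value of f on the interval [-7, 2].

f'(x) = -3x^2 - (21/2)x + 6, which vanishes at x = -4 and x = 1/2.
Compare values at every candidate in [-7, 2]: f(-7) = 151/4, f(-4) = -50, f(1/2) = -71/16, f(2) = -23.
Hence the absolute minimum is -50 at x = -4.

-50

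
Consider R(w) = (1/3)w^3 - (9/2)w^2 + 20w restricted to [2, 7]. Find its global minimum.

Differentiating, R'(w) = w^2 - 9w + 20; which vanishes at w = 4 and w = 5.
Compare values at every candidate in [2, 7]: R(2) = 74/3, R(4) = 88/3, R(5) = 175/6, R(7) = 203/6.
Hence the absolute minimum is 74/3 at w = 2.

74/3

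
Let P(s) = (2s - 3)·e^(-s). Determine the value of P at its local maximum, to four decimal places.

By the product rule, P'(s) = (-2s + 5)·e^(-s). Since e^(-s) > 0, the only critical point is s = 5/2.
P''(5/2) has the same sign as -2 < 0, so this is a local maximum.
P(5/2) = (2)·e^(-5/2) ≈ 0.1642.

0.1642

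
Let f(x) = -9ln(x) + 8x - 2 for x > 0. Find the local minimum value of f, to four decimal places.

5.9400

f'(x) = -9/x + 8 = 0 gives x = 9/8.
f''(x) = 9/x², which is positive for x > 0, so this is a local minimum.
f(9/8) = -9·ln(9/8) + 9 - 2 ≈ 5.9400.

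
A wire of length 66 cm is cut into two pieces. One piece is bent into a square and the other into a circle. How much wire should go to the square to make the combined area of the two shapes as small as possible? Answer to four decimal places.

36.9665

Let x be the length used for the square. Square side x/4; circle radius (66−x)/(2π).
A(x) = (x/4)² + π·((66−x)/(2π))² = x²/16 + (66−x)²/(4π) for 0 ≤ x ≤ 66. A'(x) = x/8 − (66−x)/(2π) = 0 gives x = 4·66/(π+4) ≈ 36.9665.
A'' = 1/8 + 1/(2π) > 0, so this gives the minimum combined area; x ≈ 36.9665 cm to the square.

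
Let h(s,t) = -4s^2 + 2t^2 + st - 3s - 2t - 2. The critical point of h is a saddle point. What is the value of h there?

-70/33

∂h/∂s = -8s + t - 3 = 0 and ∂h/∂t = s + 4t - 2 = 0, so (s, t) = (-10/33, 19/33).
The Hessian has h_{ss} = -8, h_{tt} = 4, h_{st} = 1, giving D = -33 < 0, so the point is a saddle point.
h(-10/33, 19/33) = -70/33.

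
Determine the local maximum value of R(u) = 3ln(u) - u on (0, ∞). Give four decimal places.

R'(u) = 3/u − 1 = 0 gives u = 3.
R''(u) = -3/u², which is negative for u > 0, so this is a local maximum.
R(3) = 3·ln(3) - 3 ≈ 0.2958.

0.2958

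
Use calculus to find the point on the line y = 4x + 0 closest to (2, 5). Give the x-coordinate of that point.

Minimize D(x)^2 = (x - 2)^2 + (4x - 5)^2.
d/dx[D^2] = 2(x - 2) + 2·4·(4x - 5) = 0 ⇒ x = 22/17.
Then y = 88/17 and the distance is √(9/17) ≈ 0.7276.

22/17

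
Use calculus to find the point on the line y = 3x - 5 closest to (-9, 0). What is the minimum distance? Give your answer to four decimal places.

Minimize D(x)^2 = (x + 9)^2 + (3x - 5)^2.
d/dx[D^2] = 2(x + 9) + 2·3·(3x - 5) = 0 ⇒ x = 3/5.
Then y = -16/5 and the distance is √(512/5) ≈ 10.1193.

10.1193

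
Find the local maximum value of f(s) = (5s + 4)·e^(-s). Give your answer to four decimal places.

Differentiating with the product rule gives f'(s) = (-5s + 1)·e^(-s). Since e^(-s) > 0, the only critical point is s = 1/5.
f''(1/5) has the same sign as -5 < 0, so this is a local maximum.
f(1/5) = (5)·e^(-1/5) ≈ 4.0937.

4.0937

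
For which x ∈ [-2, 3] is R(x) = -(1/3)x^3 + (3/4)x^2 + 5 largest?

R'(x) = -x^2 + (3/2)x, which vanishes at x = 0 and x = 3/2.
Compare values at every candidate in [-2, 3]: R(-2) = 32/3; R(0) = 5; R(3/2) = 89/16; R(3) = 11/4.
The maximum over the interval is 32/3, attained at x = -2.

-2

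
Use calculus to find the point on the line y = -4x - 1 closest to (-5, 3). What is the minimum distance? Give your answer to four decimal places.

Minimize D(x)^2 = (x + 5)^2 + (-4x - 4)^2.
d/dx[D^2] = 2(x + 5) + 2·(-4)·(-4x - 4) = 0 ⇒ x = -21/17.
Then y = 67/17 and the distance is √(256/17) ≈ 3.8806.

3.8806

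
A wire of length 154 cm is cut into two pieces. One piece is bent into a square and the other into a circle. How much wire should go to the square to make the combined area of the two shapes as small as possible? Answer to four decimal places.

86.2553

Let x be the length used for the square. Square side x/4; circle radius (154−x)/(2π).
A(x) = (x/4)² + π·((154−x)/(2π))² = x²/16 + (154−x)²/(4π) for 0 ≤ x ≤ 154. A'(x) = x/8 − (154−x)/(2π) = 0 gives x = 4·154/(π+4) ≈ 86.2553.
A'' = 1/8 + 1/(2π) > 0, so this gives the minimum combined area; x ≈ 86.2553 cm to the square.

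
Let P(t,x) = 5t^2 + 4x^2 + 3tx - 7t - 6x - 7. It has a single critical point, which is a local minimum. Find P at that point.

∂P/∂t = 10t + 3x - 7 = 0 and ∂P/∂x = 3t + 8x - 6 = 0, so (t, x) = (38/71, 39/71).
The Hessian has P_{tt} = 10, P_{xx} = 8, P_{tx} = 3, giving D = 71 > 0 with P_{tt} > 0, so the point is a local minimum.
P(38/71, 39/71) = -747/71.

-747/71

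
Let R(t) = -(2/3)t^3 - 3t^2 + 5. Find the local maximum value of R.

5

R'(t) = -2t^2 - 6t = 0 at t = -3, 0.
Since R''(t) = -4t - 6, we get R''(-3) = 6 > 0 ⇒ local minimum; R''(0) = -6 < 0 ⇒ local maximum.
The local maximum is R(0) = 5.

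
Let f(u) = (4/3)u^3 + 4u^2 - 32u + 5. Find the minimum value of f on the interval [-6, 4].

-97/3

Differentiating, f'(u) = 4u^2 + 8u - 32; which vanishes at u = -4 and u = 2.
Evaluating at the critical points and endpoints: f(-6) = 53,  f(-4) = 335/3,  f(2) = -97/3,  f(4) = 79/3.
The minimum over the interval is -97/3, attained at u = 2.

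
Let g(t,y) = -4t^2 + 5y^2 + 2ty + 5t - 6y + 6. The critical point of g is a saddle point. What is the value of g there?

∂g/∂t = -8t + 2y + 5 = 0 and ∂g/∂y = 2t + 10y - 6 = 0, so (t, y) = (31/42, 19/42).
The Hessian has g_{tt} = -8, g_{yy} = 10, g_{ty} = 2, giving D = -84 < 0, so the point is a saddle point.
g(31/42, 19/42) = 545/84.

545/84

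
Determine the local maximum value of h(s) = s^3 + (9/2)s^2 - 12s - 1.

h'(s) = 3s^2 + 9s - 12 = 0 at s = -4, 1.
Since h''(s) = 6s + 9, we get h''(-4) = -15 < 0 ⇒ local maximum; h''(1) = 15 > 0 ⇒ local minimum.
The local maximum is h(-4) = 55.

55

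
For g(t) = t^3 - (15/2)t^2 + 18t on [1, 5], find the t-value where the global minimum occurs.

g'(t) = 3t^2 - 15t + 18, which vanishes at t = 2 and t = 3.
Candidates: g(1) = 23/2; g(2) = 14; g(3) = 27/2; g(5) = 55/2.
Hence the absolute minimum is 23/2 at t = 1.

1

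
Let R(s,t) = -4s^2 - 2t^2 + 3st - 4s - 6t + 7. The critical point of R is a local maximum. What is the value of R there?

409/23

∂R/∂s = -8s + 3t - 4 = 0 and ∂R/∂t = 3s - 4t - 6 = 0, so (s, t) = (-34/23, -60/23).
The Hessian has R_{ss} = -8, R_{tt} = -4, R_{st} = 3, giving D = 23 > 0 with R_{ss} < 0, so the point is a local maximum.
R(-34/23, -60/23) = 409/23.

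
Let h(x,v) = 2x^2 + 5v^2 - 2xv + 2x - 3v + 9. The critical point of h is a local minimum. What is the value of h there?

149/18

∂h/∂x = 4x - 2v + 2 = 0 and ∂h/∂v = -2x + 10v - 3 = 0, so (x, v) = (-7/18, 2/9).
The Hessian has h_{xx} = 4, h_{vv} = 10, h_{xv} = -2, giving D = 36 > 0 with h_{xx} > 0, so the point is a local minimum.
h(-7/18, 2/9) = 149/18.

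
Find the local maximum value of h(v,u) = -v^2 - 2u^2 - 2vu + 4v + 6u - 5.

∂h/∂v = -2v - 2u + 4 = 0 and ∂h/∂u = -2v - 4u + 6 = 0, so (v, u) = (1, 1).
The Hessian has h_{vv} = -2, h_{uu} = -4, h_{vu} = -2, giving D = 4 > 0 with h_{vv} < 0, so the point is a local maximum.
h(1, 1) = 0.

0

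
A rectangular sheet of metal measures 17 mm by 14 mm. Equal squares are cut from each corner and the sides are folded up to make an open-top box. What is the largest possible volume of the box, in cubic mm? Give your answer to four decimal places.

With cut size x, the volume is V(x) = x(17 − 2x)(14 − 2x) for 0 < x < 7.
V'(x) = 12x^2 − 124x + 238. Setting V'(x) = 0 gives x ≈ 2.5473 (the root in (0, 7)).
V''(x) = 24x − 124 is negative there, so this is the maximum; V ≈ 270.0707.

270.0707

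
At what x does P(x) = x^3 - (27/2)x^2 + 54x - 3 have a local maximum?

3

Critical points: P'(x) = 3x^2 - 27x + 54 vanishes at x = 3, 6.
Second-derivative test with P''(x) = 6x - 27: P''(3) = -9 < 0 ⇒ local maximum; P''(6) = 9 > 0 ⇒ local minimum.
So the local maximum value is P(3) = 129/2.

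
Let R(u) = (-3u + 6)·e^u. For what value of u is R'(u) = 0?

Differentiating with the product rule gives R'(u) = (-3u + 3)·e^u. Since e^u > 0, the only critical point is u = 1.
R''(1) has the same sign as -3 < 0, so this is a local maximum.
R(1) = (3)·e^(1) ≈ 8.1548.

1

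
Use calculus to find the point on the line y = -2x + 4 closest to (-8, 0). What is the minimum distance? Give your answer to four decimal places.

8.9443

Minimize D(x)^2 = (x + 8)^2 + (-2x + 4)^2.
d/dx[D^2] = 2(x + 8) + 2·(-2)·(-2x + 4) = 0 ⇒ x = 0.
Then y = 4 and the distance is √(80) ≈ 8.9443.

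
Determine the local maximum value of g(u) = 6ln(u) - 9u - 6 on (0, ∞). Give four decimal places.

-14.4328

g'(u) = 6/u − 9 = 0 gives u = 2/3.
g''(u) = -6/u², which is negative for u > 0, so this is a local maximum.
g(2/3) = 6·ln(2/3) - 6 - 6 ≈ -14.4328.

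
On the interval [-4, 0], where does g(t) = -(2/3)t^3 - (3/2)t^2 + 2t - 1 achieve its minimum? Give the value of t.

Differentiating, g'(t) = -2t^2 - 3t + 2; whose only zero in [-4, 0] is t = -2.
Compare values at every candidate in [-4, 0]: g(-4) = 29/3, g(-2) = -17/3, g(0) = -1.
So the minimum is g(-2) = -17/3.

-2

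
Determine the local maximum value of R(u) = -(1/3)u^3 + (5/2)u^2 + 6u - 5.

Critical points: R'(u) = -u^2 + 5u + 6 vanishes at u = -1, 6.
Since R''(u) = -2u + 5, we get R''(-1) = 7 > 0 ⇒ local minimum; R''(6) = -7 < 0 ⇒ local maximum.
The local maximum is R(6) = 49.

49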